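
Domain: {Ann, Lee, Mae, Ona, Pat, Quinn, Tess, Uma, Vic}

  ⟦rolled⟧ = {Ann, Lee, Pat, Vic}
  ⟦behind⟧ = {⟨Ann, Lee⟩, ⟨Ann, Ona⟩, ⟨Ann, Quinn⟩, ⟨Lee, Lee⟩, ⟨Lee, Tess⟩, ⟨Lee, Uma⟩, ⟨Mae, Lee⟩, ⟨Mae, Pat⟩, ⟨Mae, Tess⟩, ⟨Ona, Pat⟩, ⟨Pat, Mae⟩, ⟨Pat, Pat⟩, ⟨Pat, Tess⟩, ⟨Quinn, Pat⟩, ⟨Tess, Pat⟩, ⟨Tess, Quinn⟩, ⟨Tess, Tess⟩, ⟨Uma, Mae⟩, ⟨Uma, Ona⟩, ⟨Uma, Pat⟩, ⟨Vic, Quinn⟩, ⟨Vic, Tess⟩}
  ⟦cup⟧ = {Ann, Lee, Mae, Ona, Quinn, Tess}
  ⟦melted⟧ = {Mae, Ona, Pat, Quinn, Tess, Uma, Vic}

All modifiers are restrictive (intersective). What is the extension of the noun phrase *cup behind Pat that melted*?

{Mae, Ona, Quinn, Tess}

⟦behind Pat⟧ = {x : ⟨x, Pat⟩ ∈ ⟦behind⟧} = {Mae, Ona, Pat, Quinn, Tess, Uma}
⟦that melted⟧ = ⟦melted⟧ = {Mae, Ona, Pat, Quinn, Tess, Uma, Vic}
⟦cup⟧ = {Ann, Lee, Mae, Ona, Quinn, Tess}
… ∩ ⟦behind Pat⟧ = {Ann, Lee, Mae, Ona, Quinn, Tess} ∩ {Mae, Ona, Pat, Quinn, Tess, Uma} = {Mae, Ona, Quinn, Tess}
… ∩ ⟦that melted⟧ = {Mae, Ona, Quinn, Tess} ∩ {Mae, Ona, Pat, Quinn, Tess, Uma, Vic} = {Mae, Ona, Quinn, Tess}
So ⟦cup behind Pat that melted⟧ = {Mae, Ona, Quinn, Tess}.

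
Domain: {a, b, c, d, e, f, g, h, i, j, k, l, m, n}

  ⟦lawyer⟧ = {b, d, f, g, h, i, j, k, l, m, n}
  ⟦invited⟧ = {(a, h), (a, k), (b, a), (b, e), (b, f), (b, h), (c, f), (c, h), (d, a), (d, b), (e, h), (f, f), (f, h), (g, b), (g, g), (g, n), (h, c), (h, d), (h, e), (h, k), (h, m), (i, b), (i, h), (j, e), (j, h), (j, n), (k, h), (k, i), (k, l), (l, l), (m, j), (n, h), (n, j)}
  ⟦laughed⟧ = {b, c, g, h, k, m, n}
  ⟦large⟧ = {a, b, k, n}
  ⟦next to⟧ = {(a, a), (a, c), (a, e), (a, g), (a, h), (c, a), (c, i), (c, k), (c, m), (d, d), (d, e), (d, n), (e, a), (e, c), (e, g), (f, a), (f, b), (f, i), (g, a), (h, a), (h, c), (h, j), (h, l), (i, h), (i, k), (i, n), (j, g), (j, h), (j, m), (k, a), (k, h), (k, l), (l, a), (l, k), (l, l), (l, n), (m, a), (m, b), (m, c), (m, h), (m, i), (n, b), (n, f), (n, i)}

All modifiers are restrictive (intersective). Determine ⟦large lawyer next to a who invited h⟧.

⟦next to a⟧ = {x : ⟨x, a⟩ ∈ ⟦next to⟧} = {a, c, e, f, g, h, k, l, m}
⟦who invited h⟧ = {x : ⟨x, h⟩ ∈ ⟦invited⟧} = {a, b, c, e, f, i, j, k, n}
⟦lawyer⟧ = {b, d, f, g, h, i, j, k, l, m, n}
… ∩ ⟦next to a⟧ = {b, d, f, g, h, i, j, k, l, m, n} ∩ {a, c, e, f, g, h, k, l, m} = {f, g, h, k, l, m}
… ∩ ⟦who invited h⟧ = {f, g, h, k, l, m} ∩ {a, b, c, e, f, i, j, k, n} = {f, k}
… ∩ ⟦large⟧ = {f, k} ∩ {a, b, k, n} = {k}
So ⟦large lawyer next to a who invited h⟧ = {k}.

{k}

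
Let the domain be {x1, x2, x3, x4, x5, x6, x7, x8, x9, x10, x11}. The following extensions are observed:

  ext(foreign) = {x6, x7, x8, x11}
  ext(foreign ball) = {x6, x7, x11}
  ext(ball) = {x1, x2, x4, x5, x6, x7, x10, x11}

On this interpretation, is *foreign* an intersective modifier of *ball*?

yes

⟦foreign⟧ ∩ ⟦ball⟧ = {x6, x7, x8, x11} ∩ {x1, x2, x4, x5, x6, x7, x10, x11} = {x6, x7, x11}
Observed ⟦foreign ball⟧ = {x6, x7, x11}.
These coincide, so the modifier is intersective here.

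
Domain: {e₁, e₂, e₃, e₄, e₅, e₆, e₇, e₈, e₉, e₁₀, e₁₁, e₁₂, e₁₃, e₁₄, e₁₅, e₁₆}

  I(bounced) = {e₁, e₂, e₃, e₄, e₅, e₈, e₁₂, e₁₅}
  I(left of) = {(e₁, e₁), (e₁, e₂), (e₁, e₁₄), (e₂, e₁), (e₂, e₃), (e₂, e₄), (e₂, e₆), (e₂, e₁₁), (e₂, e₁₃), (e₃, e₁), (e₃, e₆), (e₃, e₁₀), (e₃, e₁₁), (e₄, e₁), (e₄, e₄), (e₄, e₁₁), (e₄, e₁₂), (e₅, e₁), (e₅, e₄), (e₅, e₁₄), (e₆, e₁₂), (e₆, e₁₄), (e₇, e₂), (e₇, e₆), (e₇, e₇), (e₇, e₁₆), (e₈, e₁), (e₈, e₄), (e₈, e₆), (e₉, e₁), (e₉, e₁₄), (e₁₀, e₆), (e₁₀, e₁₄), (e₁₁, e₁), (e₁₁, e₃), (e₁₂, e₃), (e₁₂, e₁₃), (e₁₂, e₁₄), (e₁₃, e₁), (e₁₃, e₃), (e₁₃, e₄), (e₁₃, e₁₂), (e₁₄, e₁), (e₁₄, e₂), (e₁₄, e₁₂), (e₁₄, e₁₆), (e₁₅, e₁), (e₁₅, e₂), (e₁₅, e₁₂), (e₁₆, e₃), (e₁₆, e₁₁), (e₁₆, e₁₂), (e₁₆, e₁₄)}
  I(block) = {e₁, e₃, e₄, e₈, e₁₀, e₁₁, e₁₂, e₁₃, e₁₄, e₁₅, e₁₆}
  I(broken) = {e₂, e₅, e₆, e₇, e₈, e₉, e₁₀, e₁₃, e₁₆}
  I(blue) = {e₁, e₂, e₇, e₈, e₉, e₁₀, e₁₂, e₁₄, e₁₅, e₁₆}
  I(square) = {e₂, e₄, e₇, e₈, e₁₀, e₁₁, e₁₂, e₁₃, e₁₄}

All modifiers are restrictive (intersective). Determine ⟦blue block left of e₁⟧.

{e₁, e₈, e₁₄, e₁₅}

⟦left of e₁⟧ = {x : ⟨x, e₁⟩ ∈ ⟦left of⟧} = {e₁, e₂, e₃, e₄, e₅, e₈, e₉, e₁₁, e₁₃, e₁₄, e₁₅}
⟦block⟧ = {e₁, e₃, e₄, e₈, e₁₀, e₁₁, e₁₂, e₁₃, e₁₄, e₁₅, e₁₆}
… ∩ ⟦left of e₁⟧ = {e₁, e₃, e₄, e₈, e₁₀, e₁₁, e₁₂, e₁₃, e₁₄, e₁₅, e₁₆} ∩ {e₁, e₂, e₃, e₄, e₅, e₈, e₉, e₁₁, e₁₃, e₁₄, e₁₅} = {e₁, e₃, e₄, e₈, e₁₁, e₁₃, e₁₄, e₁₅}
… ∩ ⟦blue⟧ = {e₁, e₃, e₄, e₈, e₁₁, e₁₃, e₁₄, e₁₅} ∩ {e₁, e₂, e₇, e₈, e₉, e₁₀, e₁₂, e₁₄, e₁₅, e₁₆} = {e₁, e₈, e₁₄, e₁₅}
So ⟦blue block left of e₁⟧ = {e₁, e₈, e₁₄, e₁₅}.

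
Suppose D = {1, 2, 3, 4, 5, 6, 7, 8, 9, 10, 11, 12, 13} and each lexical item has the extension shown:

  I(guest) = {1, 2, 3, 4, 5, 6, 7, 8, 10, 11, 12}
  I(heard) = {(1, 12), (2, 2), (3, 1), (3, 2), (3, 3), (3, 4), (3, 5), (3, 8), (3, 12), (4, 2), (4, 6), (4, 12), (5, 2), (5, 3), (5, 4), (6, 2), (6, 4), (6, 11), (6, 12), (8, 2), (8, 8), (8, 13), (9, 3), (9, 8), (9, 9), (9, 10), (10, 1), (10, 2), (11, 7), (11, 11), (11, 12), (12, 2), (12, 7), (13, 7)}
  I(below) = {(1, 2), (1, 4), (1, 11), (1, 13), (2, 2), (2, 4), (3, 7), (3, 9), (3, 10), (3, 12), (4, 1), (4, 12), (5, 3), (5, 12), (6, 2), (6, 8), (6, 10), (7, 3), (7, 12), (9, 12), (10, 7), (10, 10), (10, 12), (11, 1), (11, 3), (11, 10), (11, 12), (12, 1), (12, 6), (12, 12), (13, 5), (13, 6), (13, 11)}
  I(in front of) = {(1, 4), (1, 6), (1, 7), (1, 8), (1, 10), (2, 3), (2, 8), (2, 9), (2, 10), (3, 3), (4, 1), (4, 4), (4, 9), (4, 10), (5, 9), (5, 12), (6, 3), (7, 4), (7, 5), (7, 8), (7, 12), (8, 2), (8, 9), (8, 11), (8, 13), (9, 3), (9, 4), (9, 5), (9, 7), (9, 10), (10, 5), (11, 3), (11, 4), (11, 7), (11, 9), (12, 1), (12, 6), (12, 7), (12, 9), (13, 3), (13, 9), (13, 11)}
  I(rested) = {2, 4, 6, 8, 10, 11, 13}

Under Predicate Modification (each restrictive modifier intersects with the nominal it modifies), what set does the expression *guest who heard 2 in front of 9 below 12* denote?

{4, 5, 12}

⟦who heard 2⟧ = {x : ⟨x, 2⟩ ∈ ⟦heard⟧} = {2, 3, 4, 5, 6, 8, 10, 12}
⟦in front of 9⟧ = {x : ⟨x, 9⟩ ∈ ⟦in front of⟧} = {2, 4, 5, 8, 11, 12, 13}
⟦below 12⟧ = {x : ⟨x, 12⟩ ∈ ⟦below⟧} = {3, 4, 5, 7, 9, 10, 11, 12}
⟦guest⟧ = {1, 2, 3, 4, 5, 6, 7, 8, 10, 11, 12}
… ∩ ⟦who heard 2⟧ = {1, 2, 3, 4, 5, 6, 7, 8, 10, 11, 12} ∩ {2, 3, 4, 5, 6, 8, 10, 12} = {2, 3, 4, 5, 6, 8, 10, 12}
… ∩ ⟦in front of 9⟧ = {2, 3, 4, 5, 6, 8, 10, 12} ∩ {2, 4, 5, 8, 11, 12, 13} = {2, 4, 5, 8, 12}
… ∩ ⟦below 12⟧ = {2, 4, 5, 8, 12} ∩ {3, 4, 5, 7, 9, 10, 11, 12} = {4, 5, 12}
So ⟦guest who heard 2 in front of 9 below 12⟧ = {4, 5, 12}.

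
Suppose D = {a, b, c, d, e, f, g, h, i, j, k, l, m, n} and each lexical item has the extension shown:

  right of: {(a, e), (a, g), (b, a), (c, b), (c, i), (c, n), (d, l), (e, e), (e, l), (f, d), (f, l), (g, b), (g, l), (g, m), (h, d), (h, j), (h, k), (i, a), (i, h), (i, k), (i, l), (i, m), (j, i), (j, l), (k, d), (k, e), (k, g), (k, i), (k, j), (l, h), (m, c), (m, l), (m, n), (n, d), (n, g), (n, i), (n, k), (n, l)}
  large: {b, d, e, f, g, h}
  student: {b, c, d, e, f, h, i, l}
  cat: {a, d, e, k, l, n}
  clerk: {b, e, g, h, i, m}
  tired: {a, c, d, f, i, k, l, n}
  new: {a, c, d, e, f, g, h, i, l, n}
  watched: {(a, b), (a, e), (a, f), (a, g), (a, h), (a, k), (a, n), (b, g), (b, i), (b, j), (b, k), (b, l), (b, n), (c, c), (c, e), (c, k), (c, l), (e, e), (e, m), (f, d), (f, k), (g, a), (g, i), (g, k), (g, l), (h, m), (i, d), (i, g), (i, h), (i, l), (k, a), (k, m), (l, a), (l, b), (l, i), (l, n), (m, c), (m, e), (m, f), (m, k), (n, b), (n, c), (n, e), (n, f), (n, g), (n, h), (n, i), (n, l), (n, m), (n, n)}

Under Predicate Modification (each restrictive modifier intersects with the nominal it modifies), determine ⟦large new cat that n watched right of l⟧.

{e}

⟦that n watched⟧ = {x : ⟨n, x⟩ ∈ ⟦watched⟧} = {b, c, e, f, g, h, i, l, m, n}
⟦right of l⟧ = {x : ⟨x, l⟩ ∈ ⟦right of⟧} = {d, e, f, g, i, j, m, n}
⟦cat⟧ = {a, d, e, k, l, n}
… ∩ ⟦that n watched⟧ = {a, d, e, k, l, n} ∩ {b, c, e, f, g, h, i, l, m, n} = {e, l, n}
… ∩ ⟦right of l⟧ = {e, l, n} ∩ {d, e, f, g, i, j, m, n} = {e, n}
… ∩ ⟦large⟧ = {e, n} ∩ {b, d, e, f, g, h} = {e}
… ∩ ⟦new⟧ = {e} ∩ {a, c, d, e, f, g, h, i, l, n} = {e}
So ⟦large new cat that n watched right of l⟧ = {e}.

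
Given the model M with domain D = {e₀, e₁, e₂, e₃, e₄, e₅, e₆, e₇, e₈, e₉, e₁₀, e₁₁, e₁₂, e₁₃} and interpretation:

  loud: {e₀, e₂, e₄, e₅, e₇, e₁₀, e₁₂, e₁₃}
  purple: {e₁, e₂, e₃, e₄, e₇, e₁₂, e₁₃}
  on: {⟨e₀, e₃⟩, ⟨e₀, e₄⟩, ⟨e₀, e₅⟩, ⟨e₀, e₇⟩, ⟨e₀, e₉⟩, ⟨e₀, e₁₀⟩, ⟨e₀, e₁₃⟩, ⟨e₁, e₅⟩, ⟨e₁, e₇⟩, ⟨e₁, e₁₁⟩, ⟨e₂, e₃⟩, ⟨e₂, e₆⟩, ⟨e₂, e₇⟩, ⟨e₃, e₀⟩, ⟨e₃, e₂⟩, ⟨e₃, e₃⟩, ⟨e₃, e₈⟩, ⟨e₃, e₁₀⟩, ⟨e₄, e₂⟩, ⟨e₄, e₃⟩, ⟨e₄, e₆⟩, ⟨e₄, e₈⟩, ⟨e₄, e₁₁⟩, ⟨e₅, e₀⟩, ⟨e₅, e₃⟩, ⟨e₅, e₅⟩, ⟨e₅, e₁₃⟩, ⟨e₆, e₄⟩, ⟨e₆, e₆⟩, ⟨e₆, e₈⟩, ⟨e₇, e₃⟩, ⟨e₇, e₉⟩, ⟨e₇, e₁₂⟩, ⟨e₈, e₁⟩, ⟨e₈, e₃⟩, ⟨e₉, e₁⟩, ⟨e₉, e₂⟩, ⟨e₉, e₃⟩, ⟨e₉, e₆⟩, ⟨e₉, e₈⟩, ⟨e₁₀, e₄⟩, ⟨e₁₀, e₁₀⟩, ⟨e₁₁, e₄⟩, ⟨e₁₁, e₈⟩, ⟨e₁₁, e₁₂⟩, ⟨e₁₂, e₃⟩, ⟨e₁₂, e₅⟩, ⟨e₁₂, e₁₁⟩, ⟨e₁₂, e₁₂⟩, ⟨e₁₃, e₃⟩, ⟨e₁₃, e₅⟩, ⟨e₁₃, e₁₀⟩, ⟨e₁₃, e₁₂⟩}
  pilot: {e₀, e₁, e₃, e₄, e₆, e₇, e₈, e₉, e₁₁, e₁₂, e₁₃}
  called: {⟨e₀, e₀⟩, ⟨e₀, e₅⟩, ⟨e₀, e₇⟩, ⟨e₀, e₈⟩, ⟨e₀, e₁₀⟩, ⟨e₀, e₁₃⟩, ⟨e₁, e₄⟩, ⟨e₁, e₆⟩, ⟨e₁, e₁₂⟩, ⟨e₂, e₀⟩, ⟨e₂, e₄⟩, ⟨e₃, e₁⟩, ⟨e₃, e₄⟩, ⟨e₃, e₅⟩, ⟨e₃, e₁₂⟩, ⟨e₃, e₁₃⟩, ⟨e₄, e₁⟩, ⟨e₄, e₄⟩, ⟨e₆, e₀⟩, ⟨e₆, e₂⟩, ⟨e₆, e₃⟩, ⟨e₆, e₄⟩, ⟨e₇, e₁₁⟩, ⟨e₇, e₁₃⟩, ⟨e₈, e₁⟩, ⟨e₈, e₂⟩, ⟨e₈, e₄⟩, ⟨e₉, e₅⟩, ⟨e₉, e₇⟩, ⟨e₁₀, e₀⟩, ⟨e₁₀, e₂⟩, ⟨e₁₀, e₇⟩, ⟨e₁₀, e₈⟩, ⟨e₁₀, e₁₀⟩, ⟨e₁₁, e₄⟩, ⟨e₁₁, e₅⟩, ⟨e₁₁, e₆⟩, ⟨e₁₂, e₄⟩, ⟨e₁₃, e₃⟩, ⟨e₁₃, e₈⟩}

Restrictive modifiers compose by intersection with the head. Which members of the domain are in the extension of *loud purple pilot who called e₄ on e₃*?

{e₄, e₁₂}

⟦who called e₄⟧ = {x : ⟨x, e₄⟩ ∈ ⟦called⟧} = {e₁, e₂, e₃, e₄, e₆, e₈, e₁₁, e₁₂}
⟦on e₃⟧ = {x : ⟨x, e₃⟩ ∈ ⟦on⟧} = {e₀, e₂, e₃, e₄, e₅, e₇, e₈, e₉, e₁₂, e₁₃}
⟦pilot⟧ = {e₀, e₁, e₃, e₄, e₆, e₇, e₈, e₉, e₁₁, e₁₂, e₁₃}
… ∩ ⟦who called e₄⟧ = {e₀, e₁, e₃, e₄, e₆, e₇, e₈, e₉, e₁₁, e₁₂, e₁₃} ∩ {e₁, e₂, e₃, e₄, e₆, e₈, e₁₁, e₁₂} = {e₁, e₃, e₄, e₆, e₈, e₁₁, e₁₂}
… ∩ ⟦on e₃⟧ = {e₁, e₃, e₄, e₆, e₈, e₁₁, e₁₂} ∩ {e₀, e₂, e₃, e₄, e₅, e₇, e₈, e₉, e₁₂, e₁₃} = {e₃, e₄, e₈, e₁₂}
… ∩ ⟦loud⟧ = {e₃, e₄, e₈, e₁₂} ∩ {e₀, e₂, e₄, e₅, e₇, e₁₀, e₁₂, e₁₃} = {e₄, e₁₂}
… ∩ ⟦purple⟧ = {e₄, e₁₂} ∩ {e₁, e₂, e₃, e₄, e₇, e₁₂, e₁₃} = {e₄, e₁₂}
So ⟦loud purple pilot who called e₄ on e₃⟧ = {e₄, e₁₂}.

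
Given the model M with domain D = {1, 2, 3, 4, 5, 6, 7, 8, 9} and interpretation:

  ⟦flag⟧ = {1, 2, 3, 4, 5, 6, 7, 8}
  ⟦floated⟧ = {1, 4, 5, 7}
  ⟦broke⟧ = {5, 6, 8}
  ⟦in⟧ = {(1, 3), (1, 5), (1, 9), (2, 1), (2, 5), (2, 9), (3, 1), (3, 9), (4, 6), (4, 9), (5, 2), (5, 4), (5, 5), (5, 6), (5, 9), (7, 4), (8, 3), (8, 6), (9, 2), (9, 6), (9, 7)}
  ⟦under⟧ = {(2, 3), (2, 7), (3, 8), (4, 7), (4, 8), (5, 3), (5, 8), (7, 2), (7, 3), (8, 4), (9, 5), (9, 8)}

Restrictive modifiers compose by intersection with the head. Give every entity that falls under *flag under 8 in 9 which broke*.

⟦under 8⟧ = {x : ⟨x, 8⟩ ∈ ⟦under⟧} = {3, 4, 5, 9}
⟦in 9⟧ = {x : ⟨x, 9⟩ ∈ ⟦in⟧} = {1, 2, 3, 4, 5}
⟦which broke⟧ = ⟦broke⟧ = {5, 6, 8}
⟦flag⟧ = {1, 2, 3, 4, 5, 6, 7, 8}
… ∩ ⟦under 8⟧ = {1, 2, 3, 4, 5, 6, 7, 8} ∩ {3, 4, 5, 9} = {3, 4, 5}
… ∩ ⟦in 9⟧ = {3, 4, 5} ∩ {1, 2, 3, 4, 5} = {3, 4, 5}
… ∩ ⟦which broke⟧ = {3, 4, 5} ∩ {5, 6, 8} = {5}
So ⟦flag under 8 in 9 which broke⟧ = {5}.

{5}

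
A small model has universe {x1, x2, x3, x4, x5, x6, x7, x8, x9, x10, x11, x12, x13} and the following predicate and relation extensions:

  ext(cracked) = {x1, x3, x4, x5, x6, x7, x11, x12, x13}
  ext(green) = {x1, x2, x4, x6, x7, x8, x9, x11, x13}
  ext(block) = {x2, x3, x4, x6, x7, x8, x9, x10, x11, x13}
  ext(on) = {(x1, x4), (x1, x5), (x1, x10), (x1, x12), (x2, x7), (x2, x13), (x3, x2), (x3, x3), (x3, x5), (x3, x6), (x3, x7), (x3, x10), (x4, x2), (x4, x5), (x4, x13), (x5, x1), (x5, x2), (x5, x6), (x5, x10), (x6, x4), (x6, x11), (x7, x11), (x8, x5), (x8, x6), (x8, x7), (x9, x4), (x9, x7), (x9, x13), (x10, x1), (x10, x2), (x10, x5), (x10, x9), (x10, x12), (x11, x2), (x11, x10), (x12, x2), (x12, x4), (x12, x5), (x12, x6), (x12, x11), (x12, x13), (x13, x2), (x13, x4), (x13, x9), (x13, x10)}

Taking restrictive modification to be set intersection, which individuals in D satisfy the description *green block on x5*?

⟦on x5⟧ = {x : ⟨x, x5⟩ ∈ ⟦on⟧} = {x1, x3, x4, x8, x10, x12}
⟦block⟧ = {x2, x3, x4, x6, x7, x8, x9, x10, x11, x13}
… ∩ ⟦on x5⟧ = {x2, x3, x4, x6, x7, x8, x9, x10, x11, x13} ∩ {x1, x3, x4, x8, x10, x12} = {x3, x4, x8, x10}
… ∩ ⟦green⟧ = {x3, x4, x8, x10} ∩ {x1, x2, x4, x6, x7, x8, x9, x11, x13} = {x4, x8}
So ⟦green block on x5⟧ = {x4, x8}.

{x4, x8}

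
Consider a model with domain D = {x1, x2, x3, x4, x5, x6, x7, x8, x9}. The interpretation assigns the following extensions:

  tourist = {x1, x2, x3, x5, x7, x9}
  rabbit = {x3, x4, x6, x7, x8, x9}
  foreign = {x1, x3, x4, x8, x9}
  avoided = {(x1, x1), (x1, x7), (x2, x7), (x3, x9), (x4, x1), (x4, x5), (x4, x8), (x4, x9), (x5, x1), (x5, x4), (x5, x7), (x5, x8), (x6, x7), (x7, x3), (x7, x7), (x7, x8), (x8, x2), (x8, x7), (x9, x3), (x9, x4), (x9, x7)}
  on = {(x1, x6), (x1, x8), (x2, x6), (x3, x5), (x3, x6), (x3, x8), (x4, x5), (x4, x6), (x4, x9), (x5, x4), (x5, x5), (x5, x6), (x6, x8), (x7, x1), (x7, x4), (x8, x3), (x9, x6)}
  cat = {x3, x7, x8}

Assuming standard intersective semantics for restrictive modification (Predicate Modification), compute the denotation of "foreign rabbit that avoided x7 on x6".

⟦that avoided x7⟧ = {x : ⟨x, x7⟩ ∈ ⟦avoided⟧} = {x1, x2, x5, x6, x7, x8, x9}
⟦on x6⟧ = {x : ⟨x, x6⟩ ∈ ⟦on⟧} = {x1, x2, x3, x4, x5, x9}
⟦rabbit⟧ = {x3, x4, x6, x7, x8, x9}
… ∩ ⟦that avoided x7⟧ = {x3, x4, x6, x7, x8, x9} ∩ {x1, x2, x5, x6, x7, x8, x9} = {x6, x7, x8, x9}
… ∩ ⟦on x6⟧ = {x6, x7, x8, x9} ∩ {x1, x2, x3, x4, x5, x9} = {x9}
… ∩ ⟦foreign⟧ = {x9} ∩ {x1, x3, x4, x8, x9} = {x9}
So ⟦foreign rabbit that avoided x7 on x6⟧ = {x9}.

{x9}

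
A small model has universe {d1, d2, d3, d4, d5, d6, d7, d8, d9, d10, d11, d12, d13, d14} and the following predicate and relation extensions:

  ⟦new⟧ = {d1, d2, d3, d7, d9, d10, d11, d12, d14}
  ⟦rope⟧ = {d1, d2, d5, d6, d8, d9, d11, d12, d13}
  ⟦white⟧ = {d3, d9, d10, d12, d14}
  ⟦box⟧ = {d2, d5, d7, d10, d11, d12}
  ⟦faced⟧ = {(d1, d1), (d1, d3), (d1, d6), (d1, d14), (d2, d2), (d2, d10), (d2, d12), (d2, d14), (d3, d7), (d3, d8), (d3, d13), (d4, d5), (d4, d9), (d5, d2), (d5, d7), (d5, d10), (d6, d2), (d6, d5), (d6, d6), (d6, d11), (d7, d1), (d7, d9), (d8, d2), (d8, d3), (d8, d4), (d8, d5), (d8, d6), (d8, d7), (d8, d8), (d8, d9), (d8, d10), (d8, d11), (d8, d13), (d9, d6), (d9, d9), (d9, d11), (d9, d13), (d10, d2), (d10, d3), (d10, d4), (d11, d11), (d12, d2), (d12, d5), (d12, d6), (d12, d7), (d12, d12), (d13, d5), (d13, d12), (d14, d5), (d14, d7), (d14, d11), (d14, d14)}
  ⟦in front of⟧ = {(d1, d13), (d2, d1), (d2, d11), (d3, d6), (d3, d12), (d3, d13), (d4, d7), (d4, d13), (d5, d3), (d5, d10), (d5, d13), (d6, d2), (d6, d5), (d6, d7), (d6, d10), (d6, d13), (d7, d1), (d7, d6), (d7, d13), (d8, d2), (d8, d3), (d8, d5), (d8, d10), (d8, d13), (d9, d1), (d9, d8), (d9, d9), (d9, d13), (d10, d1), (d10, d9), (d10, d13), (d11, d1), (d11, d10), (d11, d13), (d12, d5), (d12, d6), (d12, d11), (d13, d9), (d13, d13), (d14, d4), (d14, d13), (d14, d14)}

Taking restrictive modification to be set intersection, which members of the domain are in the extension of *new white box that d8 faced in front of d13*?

⟦that d8 faced⟧ = {x : ⟨d8, x⟩ ∈ ⟦faced⟧} = {d2, d3, d4, d5, d6, d7, d8, d9, d10, d11, d13}
⟦in front of d13⟧ = {x : ⟨x, d13⟩ ∈ ⟦in front of⟧} = {d1, d3, d4, d5, d6, d7, d8, d9, d10, d11, d13, d14}
⟦box⟧ = {d2, d5, d7, d10, d11, d12}
… ∩ ⟦that d8 faced⟧ = {d2, d5, d7, d10, d11, d12} ∩ {d2, d3, d4, d5, d6, d7, d8, d9, d10, d11, d13} = {d2, d5, d7, d10, d11}
… ∩ ⟦in front of d13⟧ = {d2, d5, d7, d10, d11} ∩ {d1, d3, d4, d5, d6, d7, d8, d9, d10, d11, d13, d14} = {d5, d7, d10, d11}
… ∩ ⟦new⟧ = {d5, d7, d10, d11} ∩ {d1, d2, d3, d7, d9, d10, d11, d12, d14} = {d7, d10, d11}
… ∩ ⟦white⟧ = {d7, d10, d11} ∩ {d3, d9, d10, d12, d14} = {d10}
So ⟦new white box that d8 faced in front of d13⟧ = {d10}.

{d10}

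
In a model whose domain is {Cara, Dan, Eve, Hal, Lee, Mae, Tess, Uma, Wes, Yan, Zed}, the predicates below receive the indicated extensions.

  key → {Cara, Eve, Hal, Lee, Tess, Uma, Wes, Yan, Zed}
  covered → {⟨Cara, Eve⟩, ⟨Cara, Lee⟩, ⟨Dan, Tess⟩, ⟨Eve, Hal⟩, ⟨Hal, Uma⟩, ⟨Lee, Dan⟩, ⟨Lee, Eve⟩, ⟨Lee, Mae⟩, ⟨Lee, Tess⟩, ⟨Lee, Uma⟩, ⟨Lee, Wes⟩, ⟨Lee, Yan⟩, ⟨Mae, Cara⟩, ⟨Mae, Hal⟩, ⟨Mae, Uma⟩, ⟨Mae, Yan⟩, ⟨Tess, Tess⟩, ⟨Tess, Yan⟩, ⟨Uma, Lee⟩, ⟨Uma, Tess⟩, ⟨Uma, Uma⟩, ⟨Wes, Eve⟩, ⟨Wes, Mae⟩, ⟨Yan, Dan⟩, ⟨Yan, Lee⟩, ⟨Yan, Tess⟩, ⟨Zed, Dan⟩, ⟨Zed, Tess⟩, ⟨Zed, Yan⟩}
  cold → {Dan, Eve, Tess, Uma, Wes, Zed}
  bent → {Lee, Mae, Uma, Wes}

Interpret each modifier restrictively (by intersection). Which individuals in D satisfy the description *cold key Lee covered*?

{Eve, Tess, Uma, Wes}

⟦Lee covered⟧ = {x : ⟨Lee, x⟩ ∈ ⟦covered⟧} = {Dan, Eve, Mae, Tess, Uma, Wes, Yan}
⟦key⟧ = {Cara, Eve, Hal, Lee, Tess, Uma, Wes, Yan, Zed}
… ∩ ⟦Lee covered⟧ = {Cara, Eve, Hal, Lee, Tess, Uma, Wes, Yan, Zed} ∩ {Dan, Eve, Mae, Tess, Uma, Wes, Yan} = {Eve, Tess, Uma, Wes, Yan}
… ∩ ⟦cold⟧ = {Eve, Tess, Uma, Wes, Yan} ∩ {Dan, Eve, Tess, Uma, Wes, Zed} = {Eve, Tess, Uma, Wes}
So ⟦cold key Lee covered⟧ = {Eve, Tess, Uma, Wes}.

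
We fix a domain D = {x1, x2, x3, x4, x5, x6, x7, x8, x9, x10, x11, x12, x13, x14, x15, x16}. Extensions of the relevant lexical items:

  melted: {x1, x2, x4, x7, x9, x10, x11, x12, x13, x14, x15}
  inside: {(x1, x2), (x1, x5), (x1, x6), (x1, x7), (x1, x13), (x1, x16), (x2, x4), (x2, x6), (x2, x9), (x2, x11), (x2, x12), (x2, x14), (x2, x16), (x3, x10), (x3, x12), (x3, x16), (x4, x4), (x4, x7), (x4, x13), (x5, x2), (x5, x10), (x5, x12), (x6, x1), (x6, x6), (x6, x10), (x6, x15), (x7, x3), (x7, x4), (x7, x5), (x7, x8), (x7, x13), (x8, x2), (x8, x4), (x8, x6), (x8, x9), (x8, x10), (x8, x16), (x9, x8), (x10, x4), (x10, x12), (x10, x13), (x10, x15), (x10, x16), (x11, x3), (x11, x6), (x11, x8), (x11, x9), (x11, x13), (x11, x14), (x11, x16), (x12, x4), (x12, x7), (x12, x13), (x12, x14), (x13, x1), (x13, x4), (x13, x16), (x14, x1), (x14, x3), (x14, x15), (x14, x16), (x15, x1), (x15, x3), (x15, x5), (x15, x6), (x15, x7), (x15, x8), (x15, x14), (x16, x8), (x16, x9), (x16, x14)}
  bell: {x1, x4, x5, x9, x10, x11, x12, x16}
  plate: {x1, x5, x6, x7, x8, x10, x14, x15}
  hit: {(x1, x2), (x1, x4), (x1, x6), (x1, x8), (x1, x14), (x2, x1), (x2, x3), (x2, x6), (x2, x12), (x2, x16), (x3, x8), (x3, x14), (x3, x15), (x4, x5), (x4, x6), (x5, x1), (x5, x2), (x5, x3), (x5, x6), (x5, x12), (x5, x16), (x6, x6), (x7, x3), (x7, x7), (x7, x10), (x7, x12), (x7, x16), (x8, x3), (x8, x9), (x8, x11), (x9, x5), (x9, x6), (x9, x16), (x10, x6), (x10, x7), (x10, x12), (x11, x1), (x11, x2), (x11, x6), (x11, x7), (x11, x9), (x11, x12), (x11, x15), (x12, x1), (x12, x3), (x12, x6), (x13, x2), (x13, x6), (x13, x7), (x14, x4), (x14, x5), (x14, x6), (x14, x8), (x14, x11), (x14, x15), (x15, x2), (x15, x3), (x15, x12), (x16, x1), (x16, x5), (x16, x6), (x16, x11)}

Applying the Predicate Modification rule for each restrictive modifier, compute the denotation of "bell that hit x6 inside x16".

⟦that hit x6⟧ = {x : ⟨x, x6⟩ ∈ ⟦hit⟧} = {x1, x2, x4, x5, x6, x9, x10, x11, x12, x13, x14, x16}
⟦inside x16⟧ = {x : ⟨x, x16⟩ ∈ ⟦inside⟧} = {x1, x2, x3, x8, x10, x11, x13, x14}
⟦bell⟧ = {x1, x4, x5, x9, x10, x11, x12, x16}
… ∩ ⟦that hit x6⟧ = {x1, x4, x5, x9, x10, x11, x12, x16} ∩ {x1, x2, x4, x5, x6, x9, x10, x11, x12, x13, x14, x16} = {x1, x4, x5, x9, x10, x11, x12, x16}
… ∩ ⟦inside x16⟧ = {x1, x4, x5, x9, x10, x11, x12, x16} ∩ {x1, x2, x3, x8, x10, x11, x13, x14} = {x1, x10, x11}
So ⟦bell that hit x6 inside x16⟧ = {x1, x10, x11}.

{x1, x10, x11}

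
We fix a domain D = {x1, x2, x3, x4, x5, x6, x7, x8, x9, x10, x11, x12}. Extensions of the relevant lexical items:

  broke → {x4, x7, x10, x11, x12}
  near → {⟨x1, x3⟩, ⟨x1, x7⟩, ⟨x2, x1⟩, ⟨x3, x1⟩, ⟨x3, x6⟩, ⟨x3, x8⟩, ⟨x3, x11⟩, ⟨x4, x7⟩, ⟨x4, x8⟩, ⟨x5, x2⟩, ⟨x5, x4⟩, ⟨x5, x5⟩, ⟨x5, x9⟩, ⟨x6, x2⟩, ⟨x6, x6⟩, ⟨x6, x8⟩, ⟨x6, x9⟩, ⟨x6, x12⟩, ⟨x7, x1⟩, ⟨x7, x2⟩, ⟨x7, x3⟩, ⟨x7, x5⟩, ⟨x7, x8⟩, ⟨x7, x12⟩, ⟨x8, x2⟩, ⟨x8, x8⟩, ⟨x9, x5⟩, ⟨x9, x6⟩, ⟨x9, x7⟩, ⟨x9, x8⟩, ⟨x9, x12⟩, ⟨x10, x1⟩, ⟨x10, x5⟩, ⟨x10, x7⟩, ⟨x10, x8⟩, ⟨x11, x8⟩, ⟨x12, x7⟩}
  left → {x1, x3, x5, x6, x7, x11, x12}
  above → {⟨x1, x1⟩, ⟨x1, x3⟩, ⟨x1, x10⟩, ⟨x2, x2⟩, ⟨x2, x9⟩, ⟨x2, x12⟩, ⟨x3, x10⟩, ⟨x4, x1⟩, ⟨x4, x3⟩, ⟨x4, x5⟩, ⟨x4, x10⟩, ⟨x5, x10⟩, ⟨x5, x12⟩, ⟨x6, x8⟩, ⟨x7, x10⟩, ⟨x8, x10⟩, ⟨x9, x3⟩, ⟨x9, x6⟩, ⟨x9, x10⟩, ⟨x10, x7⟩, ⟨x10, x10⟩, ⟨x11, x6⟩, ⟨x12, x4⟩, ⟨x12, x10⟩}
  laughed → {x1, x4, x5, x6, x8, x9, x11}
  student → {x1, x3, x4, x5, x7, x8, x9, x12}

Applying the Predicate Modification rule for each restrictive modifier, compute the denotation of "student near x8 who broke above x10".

{x4, x7}

⟦near x8⟧ = {x : ⟨x, x8⟩ ∈ ⟦near⟧} = {x3, x4, x6, x7, x8, x9, x10, x11}
⟦who broke⟧ = ⟦broke⟧ = {x4, x7, x10, x11, x12}
⟦above x10⟧ = {x : ⟨x, x10⟩ ∈ ⟦above⟧} = {x1, x3, x4, x5, x7, x8, x9, x10, x12}
⟦student⟧ = {x1, x3, x4, x5, x7, x8, x9, x12}
… ∩ ⟦near x8⟧ = {x1, x3, x4, x5, x7, x8, x9, x12} ∩ {x3, x4, x6, x7, x8, x9, x10, x11} = {x3, x4, x7, x8, x9}
… ∩ ⟦who broke⟧ = {x3, x4, x7, x8, x9} ∩ {x4, x7, x10, x11, x12} = {x4, x7}
… ∩ ⟦above x10⟧ = {x4, x7} ∩ {x1, x3, x4, x5, x7, x8, x9, x10, x12} = {x4, x7}
So ⟦student near x8 who broke above x10⟧ = {x4, x7}.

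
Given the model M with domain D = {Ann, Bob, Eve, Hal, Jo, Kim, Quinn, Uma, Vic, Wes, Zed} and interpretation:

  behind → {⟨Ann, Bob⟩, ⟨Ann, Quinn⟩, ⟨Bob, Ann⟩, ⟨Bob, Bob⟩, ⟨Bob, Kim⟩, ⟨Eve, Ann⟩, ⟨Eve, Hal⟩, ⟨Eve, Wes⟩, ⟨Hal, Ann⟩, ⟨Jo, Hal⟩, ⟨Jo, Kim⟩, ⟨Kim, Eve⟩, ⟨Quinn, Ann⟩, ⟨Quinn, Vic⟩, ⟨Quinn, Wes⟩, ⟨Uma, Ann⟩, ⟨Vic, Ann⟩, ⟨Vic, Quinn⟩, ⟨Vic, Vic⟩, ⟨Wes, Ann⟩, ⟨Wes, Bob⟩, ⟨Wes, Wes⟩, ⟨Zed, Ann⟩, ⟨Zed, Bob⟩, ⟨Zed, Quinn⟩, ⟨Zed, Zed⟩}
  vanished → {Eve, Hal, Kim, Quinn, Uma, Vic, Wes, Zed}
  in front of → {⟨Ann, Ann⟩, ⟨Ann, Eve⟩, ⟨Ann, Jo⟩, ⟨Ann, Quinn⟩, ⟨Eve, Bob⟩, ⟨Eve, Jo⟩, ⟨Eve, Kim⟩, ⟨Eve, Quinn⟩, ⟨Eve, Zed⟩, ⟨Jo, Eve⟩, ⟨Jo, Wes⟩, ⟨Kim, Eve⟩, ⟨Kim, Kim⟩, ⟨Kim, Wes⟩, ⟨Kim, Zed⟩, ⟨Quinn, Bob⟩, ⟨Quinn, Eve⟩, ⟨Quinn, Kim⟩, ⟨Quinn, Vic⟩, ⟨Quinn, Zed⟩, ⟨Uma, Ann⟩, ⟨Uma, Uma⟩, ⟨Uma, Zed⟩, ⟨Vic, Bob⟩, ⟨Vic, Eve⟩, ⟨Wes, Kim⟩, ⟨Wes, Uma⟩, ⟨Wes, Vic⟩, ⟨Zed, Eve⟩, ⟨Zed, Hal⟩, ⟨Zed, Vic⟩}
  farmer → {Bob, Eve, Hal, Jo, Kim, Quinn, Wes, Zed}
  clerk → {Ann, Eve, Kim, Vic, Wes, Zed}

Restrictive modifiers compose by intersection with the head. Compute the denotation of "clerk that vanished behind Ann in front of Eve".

⟦that vanished⟧ = ⟦vanished⟧ = {Eve, Hal, Kim, Quinn, Uma, Vic, Wes, Zed}
⟦behind Ann⟧ = {x : ⟨x, Ann⟩ ∈ ⟦behind⟧} = {Bob, Eve, Hal, Quinn, Uma, Vic, Wes, Zed}
⟦in front of Eve⟧ = {x : ⟨x, Eve⟩ ∈ ⟦in front of⟧} = {Ann, Jo, Kim, Quinn, Vic, Zed}
⟦clerk⟧ = {Ann, Eve, Kim, Vic, Wes, Zed}
… ∩ ⟦that vanished⟧ = {Ann, Eve, Kim, Vic, Wes, Zed} ∩ {Eve, Hal, Kim, Quinn, Uma, Vic, Wes, Zed} = {Eve, Kim, Vic, Wes, Zed}
… ∩ ⟦behind Ann⟧ = {Eve, Kim, Vic, Wes, Zed} ∩ {Bob, Eve, Hal, Quinn, Uma, Vic, Wes, Zed} = {Eve, Vic, Wes, Zed}
… ∩ ⟦in front of Eve⟧ = {Eve, Vic, Wes, Zed} ∩ {Ann, Jo, Kim, Quinn, Vic, Zed} = {Vic, Zed}
So ⟦clerk that vanished behind Ann in front of Eve⟧ = {Vic, Zed}.

{Vic, Zed}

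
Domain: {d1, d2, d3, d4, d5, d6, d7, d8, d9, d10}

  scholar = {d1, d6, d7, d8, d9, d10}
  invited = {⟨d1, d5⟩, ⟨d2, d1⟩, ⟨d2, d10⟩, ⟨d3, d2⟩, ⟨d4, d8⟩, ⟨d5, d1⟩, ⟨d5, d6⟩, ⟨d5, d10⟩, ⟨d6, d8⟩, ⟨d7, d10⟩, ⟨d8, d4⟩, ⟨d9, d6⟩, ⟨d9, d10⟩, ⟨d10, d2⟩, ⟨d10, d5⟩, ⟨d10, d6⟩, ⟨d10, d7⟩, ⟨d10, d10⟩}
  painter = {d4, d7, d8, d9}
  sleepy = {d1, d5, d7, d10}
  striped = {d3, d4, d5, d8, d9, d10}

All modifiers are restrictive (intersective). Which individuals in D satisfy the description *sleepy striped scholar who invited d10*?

{d10}

⟦who invited d10⟧ = {x : ⟨x, d10⟩ ∈ ⟦invited⟧} = {d2, d5, d7, d9, d10}
⟦scholar⟧ = {d1, d6, d7, d8, d9, d10}
… ∩ ⟦who invited d10⟧ = {d1, d6, d7, d8, d9, d10} ∩ {d2, d5, d7, d9, d10} = {d7, d9, d10}
… ∩ ⟦sleepy⟧ = {d7, d9, d10} ∩ {d1, d5, d7, d10} = {d7, d10}
… ∩ ⟦striped⟧ = {d7, d10} ∩ {d3, d4, d5, d8, d9, d10} = {d10}
So ⟦sleepy striped scholar who invited d10⟧ = {d10}.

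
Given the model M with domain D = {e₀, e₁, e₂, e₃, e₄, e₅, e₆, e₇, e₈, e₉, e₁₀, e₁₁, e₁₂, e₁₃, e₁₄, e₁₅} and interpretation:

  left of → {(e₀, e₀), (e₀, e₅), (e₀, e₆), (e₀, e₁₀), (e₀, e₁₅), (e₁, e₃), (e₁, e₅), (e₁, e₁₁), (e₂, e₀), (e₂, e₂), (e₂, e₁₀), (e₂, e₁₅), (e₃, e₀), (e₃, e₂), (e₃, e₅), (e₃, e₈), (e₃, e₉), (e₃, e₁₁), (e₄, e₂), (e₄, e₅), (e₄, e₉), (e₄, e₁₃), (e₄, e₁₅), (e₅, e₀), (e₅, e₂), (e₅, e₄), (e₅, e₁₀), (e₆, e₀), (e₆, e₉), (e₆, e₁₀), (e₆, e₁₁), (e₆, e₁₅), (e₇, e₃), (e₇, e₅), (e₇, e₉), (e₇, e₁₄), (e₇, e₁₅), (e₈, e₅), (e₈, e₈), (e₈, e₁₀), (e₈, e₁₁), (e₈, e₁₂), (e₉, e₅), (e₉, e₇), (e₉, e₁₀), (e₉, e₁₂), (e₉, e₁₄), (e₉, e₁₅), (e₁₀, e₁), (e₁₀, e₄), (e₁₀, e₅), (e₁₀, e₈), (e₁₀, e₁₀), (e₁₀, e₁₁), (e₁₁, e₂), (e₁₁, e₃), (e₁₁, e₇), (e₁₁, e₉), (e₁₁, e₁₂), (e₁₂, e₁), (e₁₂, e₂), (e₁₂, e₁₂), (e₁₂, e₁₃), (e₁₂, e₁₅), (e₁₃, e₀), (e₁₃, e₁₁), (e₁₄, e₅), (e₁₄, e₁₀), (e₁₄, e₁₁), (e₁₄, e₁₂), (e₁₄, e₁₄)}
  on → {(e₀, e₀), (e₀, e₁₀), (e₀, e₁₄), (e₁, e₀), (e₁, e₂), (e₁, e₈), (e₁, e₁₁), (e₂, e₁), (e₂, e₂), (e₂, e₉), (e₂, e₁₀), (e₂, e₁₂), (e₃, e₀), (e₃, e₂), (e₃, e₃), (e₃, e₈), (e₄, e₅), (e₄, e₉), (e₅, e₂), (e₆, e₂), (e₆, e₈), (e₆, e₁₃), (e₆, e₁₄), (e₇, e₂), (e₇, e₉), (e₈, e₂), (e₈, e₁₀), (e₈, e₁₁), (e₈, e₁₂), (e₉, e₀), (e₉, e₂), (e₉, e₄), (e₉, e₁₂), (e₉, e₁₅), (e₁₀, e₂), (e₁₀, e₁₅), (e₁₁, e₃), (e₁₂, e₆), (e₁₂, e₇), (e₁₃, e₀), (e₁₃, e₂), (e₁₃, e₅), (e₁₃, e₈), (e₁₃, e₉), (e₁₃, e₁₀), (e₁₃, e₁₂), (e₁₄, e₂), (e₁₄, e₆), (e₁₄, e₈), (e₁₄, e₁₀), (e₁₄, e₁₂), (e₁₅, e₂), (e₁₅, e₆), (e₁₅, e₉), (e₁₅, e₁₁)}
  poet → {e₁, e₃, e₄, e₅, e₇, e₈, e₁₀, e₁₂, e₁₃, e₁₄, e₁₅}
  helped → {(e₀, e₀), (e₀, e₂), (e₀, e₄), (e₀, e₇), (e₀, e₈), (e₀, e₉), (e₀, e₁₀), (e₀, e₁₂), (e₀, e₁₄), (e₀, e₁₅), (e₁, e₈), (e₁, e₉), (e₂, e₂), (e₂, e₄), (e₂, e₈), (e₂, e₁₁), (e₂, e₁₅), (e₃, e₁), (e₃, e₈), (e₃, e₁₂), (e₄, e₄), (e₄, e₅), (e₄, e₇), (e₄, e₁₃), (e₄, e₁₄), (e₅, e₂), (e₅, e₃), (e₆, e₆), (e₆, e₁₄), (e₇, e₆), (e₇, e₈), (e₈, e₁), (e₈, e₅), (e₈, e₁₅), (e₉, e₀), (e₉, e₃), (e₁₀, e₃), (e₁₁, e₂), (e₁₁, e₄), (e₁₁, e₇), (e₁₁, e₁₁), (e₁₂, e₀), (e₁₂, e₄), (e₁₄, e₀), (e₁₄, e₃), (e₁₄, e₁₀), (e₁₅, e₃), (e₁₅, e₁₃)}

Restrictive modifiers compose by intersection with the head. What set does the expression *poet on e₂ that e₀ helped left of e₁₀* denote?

⟦on e₂⟧ = {x : ⟨x, e₂⟩ ∈ ⟦on⟧} = {e₁, e₂, e₃, e₅, e₆, e₇, e₈, e₉, e₁₀, e₁₃, e₁₄, e₁₅}
⟦that e₀ helped⟧ = {x : ⟨e₀, x⟩ ∈ ⟦helped⟧} = {e₀, e₂, e₄, e₇, e₈, e₉, e₁₀, e₁₂, e₁₄, e₁₅}
⟦left of e₁₀⟧ = {x : ⟨x, e₁₀⟩ ∈ ⟦left of⟧} = {e₀, e₂, e₅, e₆, e₈, e₉, e₁₀, e₁₄}
⟦poet⟧ = {e₁, e₃, e₄, e₅, e₇, e₈, e₁₀, e₁₂, e₁₃, e₁₄, e₁₅}
… ∩ ⟦on e₂⟧ = {e₁, e₃, e₄, e₅, e₇, e₈, e₁₀, e₁₂, e₁₃, e₁₄, e₁₅} ∩ {e₁, e₂, e₃, e₅, e₆, e₇, e₈, e₉, e₁₀, e₁₃, e₁₄, e₁₅} = {e₁, e₃, e₅, e₇, e₈, e₁₀, e₁₃, e₁₄, e₁₅}
… ∩ ⟦that e₀ helped⟧ = {e₁, e₃, e₅, e₇, e₈, e₁₀, e₁₃, e₁₄, e₁₅} ∩ {e₀, e₂, e₄, e₇, e₈, e₉, e₁₀, e₁₂, e₁₄, e₁₅} = {e₇, e₈, e₁₀, e₁₄, e₁₅}
… ∩ ⟦left of e₁₀⟧ = {e₇, e₈, e₁₀, e₁₄, e₁₅} ∩ {e₀, e₂, e₅, e₆, e₈, e₉, e₁₀, e₁₄} = {e₈, e₁₀, e₁₄}
So ⟦poet on e₂ that e₀ helped left of e₁₀⟧ = {e₈, e₁₀, e₁₄}.

{e₈, e₁₀, e₁₄}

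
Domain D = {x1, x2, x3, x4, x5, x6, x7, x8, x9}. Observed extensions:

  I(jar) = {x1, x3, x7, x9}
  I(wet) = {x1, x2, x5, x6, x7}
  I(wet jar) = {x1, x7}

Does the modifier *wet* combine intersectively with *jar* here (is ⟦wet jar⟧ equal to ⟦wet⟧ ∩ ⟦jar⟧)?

yes

⟦wet⟧ ∩ ⟦jar⟧ = {x1, x2, x5, x6, x7} ∩ {x1, x3, x7, x9} = {x1, x7}
Observed ⟦wet jar⟧ = {x1, x7}.
These coincide, so the modifier is intersective here.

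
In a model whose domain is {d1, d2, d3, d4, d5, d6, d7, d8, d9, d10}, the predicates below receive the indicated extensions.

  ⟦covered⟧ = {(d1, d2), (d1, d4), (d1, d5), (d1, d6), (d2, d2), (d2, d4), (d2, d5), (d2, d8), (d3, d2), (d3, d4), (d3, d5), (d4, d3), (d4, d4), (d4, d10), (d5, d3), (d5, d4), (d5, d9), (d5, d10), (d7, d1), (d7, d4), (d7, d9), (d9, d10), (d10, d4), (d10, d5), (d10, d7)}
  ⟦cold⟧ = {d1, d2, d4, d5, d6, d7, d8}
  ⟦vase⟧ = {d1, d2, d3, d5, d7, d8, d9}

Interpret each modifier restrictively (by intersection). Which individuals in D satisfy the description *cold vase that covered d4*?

⟦that covered d4⟧ = {x : ⟨x, d4⟩ ∈ ⟦covered⟧} = {d1, d2, d3, d4, d5, d7, d10}
⟦vase⟧ = {d1, d2, d3, d5, d7, d8, d9}
… ∩ ⟦that covered d4⟧ = {d1, d2, d3, d5, d7, d8, d9} ∩ {d1, d2, d3, d4, d5, d7, d10} = {d1, d2, d3, d5, d7}
… ∩ ⟦cold⟧ = {d1, d2, d3, d5, d7} ∩ {d1, d2, d4, d5, d6, d7, d8} = {d1, d2, d5, d7}
So ⟦cold vase that covered d4⟧ = {d1, d2, d5, d7}.

{d1, d2, d5, d7}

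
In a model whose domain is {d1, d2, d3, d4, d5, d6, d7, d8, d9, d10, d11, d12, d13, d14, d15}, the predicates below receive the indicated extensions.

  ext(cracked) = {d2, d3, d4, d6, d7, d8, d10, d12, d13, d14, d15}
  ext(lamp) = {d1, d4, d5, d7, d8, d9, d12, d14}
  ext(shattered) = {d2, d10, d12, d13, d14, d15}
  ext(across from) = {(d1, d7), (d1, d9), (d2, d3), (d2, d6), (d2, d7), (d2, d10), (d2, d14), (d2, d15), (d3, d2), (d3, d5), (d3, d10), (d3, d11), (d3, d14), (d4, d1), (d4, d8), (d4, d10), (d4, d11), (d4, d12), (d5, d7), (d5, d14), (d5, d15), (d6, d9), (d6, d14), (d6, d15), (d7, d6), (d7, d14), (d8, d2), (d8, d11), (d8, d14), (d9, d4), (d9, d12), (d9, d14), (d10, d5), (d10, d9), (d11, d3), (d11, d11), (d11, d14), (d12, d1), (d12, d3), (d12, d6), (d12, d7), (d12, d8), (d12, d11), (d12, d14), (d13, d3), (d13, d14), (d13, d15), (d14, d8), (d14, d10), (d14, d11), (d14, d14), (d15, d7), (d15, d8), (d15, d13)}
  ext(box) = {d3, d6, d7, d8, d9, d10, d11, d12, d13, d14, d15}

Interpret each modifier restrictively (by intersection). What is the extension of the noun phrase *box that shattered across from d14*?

⟦that shattered⟧ = ⟦shattered⟧ = {d2, d10, d12, d13, d14, d15}
⟦across from d14⟧ = {x : ⟨x, d14⟩ ∈ ⟦across from⟧} = {d2, d3, d5, d6, d7, d8, d9, d11, d12, d13, d14}
⟦box⟧ = {d3, d6, d7, d8, d9, d10, d11, d12, d13, d14, d15}
… ∩ ⟦that shattered⟧ = {d3, d6, d7, d8, d9, d10, d11, d12, d13, d14, d15} ∩ {d2, d10, d12, d13, d14, d15} = {d10, d12, d13, d14, d15}
… ∩ ⟦across from d14⟧ = {d10, d12, d13, d14, d15} ∩ {d2, d3, d5, d6, d7, d8, d9, d11, d12, d13, d14} = {d12, d13, d14}
So ⟦box that shattered across from d14⟧ = {d12, d13, d14}.

{d12, d13, d14}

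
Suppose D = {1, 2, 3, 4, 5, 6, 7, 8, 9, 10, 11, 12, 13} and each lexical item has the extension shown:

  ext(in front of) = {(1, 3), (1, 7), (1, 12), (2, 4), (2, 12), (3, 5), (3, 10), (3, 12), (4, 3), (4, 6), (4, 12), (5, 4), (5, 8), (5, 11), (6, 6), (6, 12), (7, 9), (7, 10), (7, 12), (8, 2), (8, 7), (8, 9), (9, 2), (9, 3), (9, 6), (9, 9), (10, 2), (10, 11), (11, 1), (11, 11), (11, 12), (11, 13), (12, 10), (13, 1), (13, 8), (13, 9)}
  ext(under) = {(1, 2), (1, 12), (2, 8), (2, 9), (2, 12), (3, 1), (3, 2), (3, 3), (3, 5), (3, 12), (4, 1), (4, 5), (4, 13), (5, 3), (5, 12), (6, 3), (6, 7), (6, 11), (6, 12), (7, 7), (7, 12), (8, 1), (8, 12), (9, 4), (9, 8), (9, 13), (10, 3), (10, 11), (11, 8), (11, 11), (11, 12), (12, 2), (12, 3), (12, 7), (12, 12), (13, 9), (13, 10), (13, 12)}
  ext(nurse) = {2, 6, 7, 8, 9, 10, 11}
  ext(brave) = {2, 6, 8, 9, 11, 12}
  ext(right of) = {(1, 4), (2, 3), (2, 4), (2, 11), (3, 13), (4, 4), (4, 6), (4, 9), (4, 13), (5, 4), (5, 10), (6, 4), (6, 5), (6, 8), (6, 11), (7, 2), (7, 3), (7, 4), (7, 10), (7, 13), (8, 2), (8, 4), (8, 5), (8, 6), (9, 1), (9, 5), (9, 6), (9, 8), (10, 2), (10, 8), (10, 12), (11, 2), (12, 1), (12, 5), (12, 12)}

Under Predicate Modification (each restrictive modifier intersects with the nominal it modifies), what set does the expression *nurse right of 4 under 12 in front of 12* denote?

⟦right of 4⟧ = {x : ⟨x, 4⟩ ∈ ⟦right of⟧} = {1, 2, 4, 5, 6, 7, 8}
⟦under 12⟧ = {x : ⟨x, 12⟩ ∈ ⟦under⟧} = {1, 2, 3, 5, 6, 7, 8, 11, 12, 13}
⟦in front of 12⟧ = {x : ⟨x, 12⟩ ∈ ⟦in front of⟧} = {1, 2, 3, 4, 6, 7, 11}
⟦nurse⟧ = {2, 6, 7, 8, 9, 10, 11}
… ∩ ⟦right of 4⟧ = {2, 6, 7, 8, 9, 10, 11} ∩ {1, 2, 4, 5, 6, 7, 8} = {2, 6, 7, 8}
… ∩ ⟦under 12⟧ = {2, 6, 7, 8} ∩ {1, 2, 3, 5, 6, 7, 8, 11, 12, 13} = {2, 6, 7, 8}
… ∩ ⟦in front of 12⟧ = {2, 6, 7, 8} ∩ {1, 2, 3, 4, 6, 7, 11} = {2, 6, 7}
So ⟦nurse right of 4 under 12 in front of 12⟧ = {2, 6, 7}.

{2, 6, 7}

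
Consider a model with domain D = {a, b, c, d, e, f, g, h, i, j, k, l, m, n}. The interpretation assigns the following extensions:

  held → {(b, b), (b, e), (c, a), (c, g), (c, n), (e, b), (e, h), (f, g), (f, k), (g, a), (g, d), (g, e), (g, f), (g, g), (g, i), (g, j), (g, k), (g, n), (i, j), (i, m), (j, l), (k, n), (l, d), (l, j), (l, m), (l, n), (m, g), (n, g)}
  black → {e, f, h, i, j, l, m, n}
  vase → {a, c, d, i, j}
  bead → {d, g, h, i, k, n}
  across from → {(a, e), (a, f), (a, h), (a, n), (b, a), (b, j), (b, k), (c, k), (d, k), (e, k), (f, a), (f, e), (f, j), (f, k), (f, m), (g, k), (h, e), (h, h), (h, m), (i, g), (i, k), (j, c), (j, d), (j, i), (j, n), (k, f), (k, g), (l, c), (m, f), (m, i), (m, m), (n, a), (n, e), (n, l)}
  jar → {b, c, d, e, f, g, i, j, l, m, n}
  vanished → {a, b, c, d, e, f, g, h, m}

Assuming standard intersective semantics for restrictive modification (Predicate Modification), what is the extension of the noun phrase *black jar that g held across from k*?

⟦that g held⟧ = {x : ⟨g, x⟩ ∈ ⟦held⟧} = {a, d, e, f, g, i, j, k, n}
⟦across from k⟧ = {x : ⟨x, k⟩ ∈ ⟦across from⟧} = {b, c, d, e, f, g, i}
⟦jar⟧ = {b, c, d, e, f, g, i, j, l, m, n}
… ∩ ⟦that g held⟧ = {b, c, d, e, f, g, i, j, l, m, n} ∩ {a, d, e, f, g, i, j, k, n} = {d, e, f, g, i, j, n}
… ∩ ⟦across from k⟧ = {d, e, f, g, i, j, n} ∩ {b, c, d, e, f, g, i} = {d, e, f, g, i}
… ∩ ⟦black⟧ = {d, e, f, g, i} ∩ {e, f, h, i, j, l, m, n} = {e, f, i}
So ⟦black jar that g held across from k⟧ = {e, f, i}.

{e, f, i}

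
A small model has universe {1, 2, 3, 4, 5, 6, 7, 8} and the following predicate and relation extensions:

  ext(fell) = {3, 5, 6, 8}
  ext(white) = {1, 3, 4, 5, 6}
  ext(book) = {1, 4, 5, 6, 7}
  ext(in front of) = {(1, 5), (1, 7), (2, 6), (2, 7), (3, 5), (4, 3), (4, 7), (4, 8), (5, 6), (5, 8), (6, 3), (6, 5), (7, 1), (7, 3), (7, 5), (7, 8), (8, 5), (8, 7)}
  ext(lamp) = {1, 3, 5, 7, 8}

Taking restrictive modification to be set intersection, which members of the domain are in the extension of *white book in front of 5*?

⟦in front of 5⟧ = {x : ⟨x, 5⟩ ∈ ⟦in front of⟧} = {1, 3, 6, 7, 8}
⟦book⟧ = {1, 4, 5, 6, 7}
… ∩ ⟦in front of 5⟧ = {1, 4, 5, 6, 7} ∩ {1, 3, 6, 7, 8} = {1, 6, 7}
… ∩ ⟦white⟧ = {1, 6, 7} ∩ {1, 3, 4, 5, 6} = {1, 6}
So ⟦white book in front of 5⟧ = {1, 6}.

{1, 6}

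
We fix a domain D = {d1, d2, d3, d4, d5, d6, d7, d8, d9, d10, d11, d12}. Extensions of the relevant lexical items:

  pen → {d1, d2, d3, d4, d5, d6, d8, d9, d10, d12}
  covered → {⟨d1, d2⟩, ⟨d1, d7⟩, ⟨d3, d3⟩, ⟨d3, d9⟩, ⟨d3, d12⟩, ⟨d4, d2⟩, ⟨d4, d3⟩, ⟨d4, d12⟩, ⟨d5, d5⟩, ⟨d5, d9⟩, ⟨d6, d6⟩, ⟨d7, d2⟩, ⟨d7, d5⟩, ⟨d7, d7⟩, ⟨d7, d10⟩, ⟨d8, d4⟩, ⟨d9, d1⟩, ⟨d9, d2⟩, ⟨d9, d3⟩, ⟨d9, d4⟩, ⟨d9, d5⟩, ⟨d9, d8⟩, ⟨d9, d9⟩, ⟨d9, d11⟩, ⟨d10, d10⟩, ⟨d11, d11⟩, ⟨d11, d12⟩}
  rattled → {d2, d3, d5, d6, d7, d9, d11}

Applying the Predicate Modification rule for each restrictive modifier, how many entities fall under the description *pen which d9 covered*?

7

⟦which d9 covered⟧ = {x : ⟨d9, x⟩ ∈ ⟦covered⟧} = {d1, d2, d3, d4, d5, d8, d9, d11}
⟦pen⟧ = {d1, d2, d3, d4, d5, d6, d8, d9, d10, d12}
… ∩ ⟦which d9 covered⟧ = {d1, d2, d3, d4, d5, d6, d8, d9, d10, d12} ∩ {d1, d2, d3, d4, d5, d8, d9, d11} = {d1, d2, d3, d4, d5, d8, d9}
⟦pen which d9 covered⟧ = {d1, d2, d3, d4, d5, d8, d9}, so the cardinality is 7.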